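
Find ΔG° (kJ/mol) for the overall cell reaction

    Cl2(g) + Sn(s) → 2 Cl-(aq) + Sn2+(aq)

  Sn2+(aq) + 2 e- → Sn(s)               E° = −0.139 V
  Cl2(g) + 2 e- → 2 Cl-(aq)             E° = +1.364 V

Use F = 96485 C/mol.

In the reaction as written Cl2(g) is reduced, so the Cl₂/Cl⁻ couple is the cathode and Sn²⁺/Sn is the anode.
E°cell = +1.364 − (−0.139) = +1.503 V; balancing electrons gives n = 2.
ΔG° = −nFE°cell = −(2)(96485)(+1.503) J/mol = −290 kJ/mol.

−290 kJ/mol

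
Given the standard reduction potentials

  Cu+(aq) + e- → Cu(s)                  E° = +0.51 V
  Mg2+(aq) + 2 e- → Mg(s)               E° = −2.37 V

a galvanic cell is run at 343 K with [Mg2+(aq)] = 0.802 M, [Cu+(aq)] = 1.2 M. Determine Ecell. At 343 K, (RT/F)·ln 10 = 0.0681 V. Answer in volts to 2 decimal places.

Cu⁺/Cu is reduced (cathode, E° = +0.51 V) and Mg²⁺/Mg is oxidized (anode).
E°cell = E°cat − E°an = +0.51 − (−2.37) = +2.88 V; n = 2.
The balanced reaction is 2 Cu+(aq) + Mg(s) → 2 Cu(s) + Mg2+(aq), so Q = [Mg2+(aq)] / [Cu+(aq)]^2 = 0.557 and log Q = −0.254.
E = E° − (0.0681/n)·log Q = +2.88 − (0.0681/2)(−0.254) = +2.89 V.

+2.89 V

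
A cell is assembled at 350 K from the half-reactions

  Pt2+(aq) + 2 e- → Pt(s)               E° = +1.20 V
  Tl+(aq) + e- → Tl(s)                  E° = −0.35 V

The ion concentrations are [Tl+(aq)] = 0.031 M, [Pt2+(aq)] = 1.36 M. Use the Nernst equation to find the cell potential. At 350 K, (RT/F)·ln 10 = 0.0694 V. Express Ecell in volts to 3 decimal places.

+1.659 V

Since E°(Pt²⁺/Pt) > E°(Tl⁺/Tl), Pt²⁺/Pt serves as the cathode.
E°cell = E°cat − E°an = +1.20 − (−0.35) = +1.55 V; n = 2.
For the overall reaction Pt2+(aq) + 2 Tl(s) → Pt(s) + 2 Tl+(aq), Q = [Tl+(aq)]^2 / [Pt2+(aq)] = 0.000707, giving log Q = −3.151.
Applying E = E° − (RT ln10/nF)·log Q gives +1.55 − (0.0694/2)(−3.151) = +1.659 V.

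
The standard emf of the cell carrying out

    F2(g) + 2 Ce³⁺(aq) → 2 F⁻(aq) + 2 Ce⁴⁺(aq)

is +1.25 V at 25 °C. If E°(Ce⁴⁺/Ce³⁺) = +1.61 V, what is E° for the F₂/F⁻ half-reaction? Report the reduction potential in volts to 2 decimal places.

+2.86 V

In the reaction as written the F₂/F⁻ couple is reduced (cathode) and Ce⁴⁺/Ce³⁺ is oxidized (anode), so E°cell = E°(F₂/F⁻) − E°(Ce⁴⁺/Ce³⁺).
E°(F₂/F⁻) = E°cell + E°(anode) = +1.25 + (+1.61) = +2.86 V.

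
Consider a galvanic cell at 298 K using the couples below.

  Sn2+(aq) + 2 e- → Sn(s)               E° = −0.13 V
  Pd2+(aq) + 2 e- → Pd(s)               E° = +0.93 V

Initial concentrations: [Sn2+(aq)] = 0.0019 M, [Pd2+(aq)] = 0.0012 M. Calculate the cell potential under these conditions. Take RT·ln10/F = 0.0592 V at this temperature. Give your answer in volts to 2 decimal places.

+1.05 V

Pd²⁺/Pd is reduced (cathode, E° = +0.93 V) and Sn²⁺/Sn is oxidized (anode).
E°cell = E°cat − E°an = +0.93 − (−0.13) = +1.06 V; n = 2.
The balanced reaction is Pd2+(aq) + Sn(s) → Pd(s) + Sn2+(aq), so Q = [Sn2+(aq)] / [Pd2+(aq)] = 1.58 and log Q = 0.200.
E = E° − (0.0592/n)·log Q = +1.06 − (0.0592/2)(0.200) = +1.05 V.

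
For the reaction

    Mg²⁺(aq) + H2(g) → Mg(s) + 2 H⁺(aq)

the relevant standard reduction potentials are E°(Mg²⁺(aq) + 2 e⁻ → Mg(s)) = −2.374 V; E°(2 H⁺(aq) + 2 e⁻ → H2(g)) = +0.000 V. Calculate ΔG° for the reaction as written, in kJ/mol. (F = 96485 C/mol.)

+458 kJ/mol

In the reaction as written Mg²⁺(aq) is reduced, so the Mg²⁺/Mg couple is the cathode and 2H⁺/H₂ is the anode.
E°cell = −2.374 − (+0.000) = −2.374 V; balancing electrons gives n = 2.
ΔG° = −nFE°cell = −(2)(96485)(−2.374) J/mol = +458 kJ/mol.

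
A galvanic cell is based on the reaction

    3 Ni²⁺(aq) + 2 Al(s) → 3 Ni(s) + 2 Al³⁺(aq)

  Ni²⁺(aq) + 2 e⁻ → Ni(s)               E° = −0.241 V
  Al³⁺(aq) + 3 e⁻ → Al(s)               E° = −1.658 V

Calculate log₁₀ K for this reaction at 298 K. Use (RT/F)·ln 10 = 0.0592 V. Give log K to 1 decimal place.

The Ni²⁺/Ni couple is reduced (cathode); E°cell = −0.241 − (−1.658) = +1.417 V with n = 6.
At equilibrium E = 0, so log K = nE°cell / 0.0592 = (6)(+1.417) / 0.0592 = 143.6.

log K = 143.6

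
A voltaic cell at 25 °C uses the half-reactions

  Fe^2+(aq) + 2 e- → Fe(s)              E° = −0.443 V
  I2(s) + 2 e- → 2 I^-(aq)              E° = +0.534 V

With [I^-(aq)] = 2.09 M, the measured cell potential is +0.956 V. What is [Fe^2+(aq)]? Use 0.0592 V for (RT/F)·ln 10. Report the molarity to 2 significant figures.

1.2 M

With I₂/I⁻ at the cathode and Fe²⁺/Fe at the anode, E°cell = +0.534 − (−0.443) = +0.977 V (n = 2).
Since E = E° − (0.0592/n)·log Q, log Q = n(E° − E)/0.0592 = 0.709.
For I2(s) + Fe(s) → 2 I^-(aq) + Fe^2+(aq), the reaction quotient is Q = [I^-(aq)]^2·[Fe^2+(aq)].
Isolating [Fe^2+(aq)] in Q = 10^{0.709} yields log [Fe^2+(aq)] = 0.069, i.e. 1.2 M.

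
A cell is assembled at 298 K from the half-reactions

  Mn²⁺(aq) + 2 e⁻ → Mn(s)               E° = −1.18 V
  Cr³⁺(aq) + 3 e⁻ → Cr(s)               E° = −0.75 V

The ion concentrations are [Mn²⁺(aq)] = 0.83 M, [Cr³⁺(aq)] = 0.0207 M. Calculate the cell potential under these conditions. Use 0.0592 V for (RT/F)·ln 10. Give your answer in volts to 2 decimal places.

Since E°(Cr³⁺/Cr) > E°(Mn²⁺/Mn), Cr³⁺/Cr serves as the cathode.
E°cell = −0.75 − (−1.18) = +0.43 V, with n = 6 electrons transferred.
The balanced reaction is 2 Cr³⁺(aq) + 3 Mn(s) → 2 Cr(s) + 3 Mn²⁺(aq), so Q = [Mn²⁺(aq)]^3 / [Cr³⁺(aq)]^2 = 1.33×10^3 and log Q = 3.125.
By the Nernst equation, E = +0.43 − (0.0592/6)·(3.125) = +0.40 V.

+0.40 V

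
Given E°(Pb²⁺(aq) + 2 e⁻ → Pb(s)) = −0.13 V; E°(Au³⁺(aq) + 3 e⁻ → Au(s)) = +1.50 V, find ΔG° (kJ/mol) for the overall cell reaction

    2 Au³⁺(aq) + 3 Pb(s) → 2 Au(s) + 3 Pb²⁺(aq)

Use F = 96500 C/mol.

−944 kJ/mol

In the reaction as written Au³⁺(aq) is reduced, so the Au³⁺/Au couple is the cathode and Pb²⁺/Pb is the anode.
E°cell = +1.50 − (−0.13) = +1.63 V; balancing electrons gives n = 6.
ΔG° = −nFE°cell = −(6)(96500)(+1.63) J/mol = −944 kJ/mol.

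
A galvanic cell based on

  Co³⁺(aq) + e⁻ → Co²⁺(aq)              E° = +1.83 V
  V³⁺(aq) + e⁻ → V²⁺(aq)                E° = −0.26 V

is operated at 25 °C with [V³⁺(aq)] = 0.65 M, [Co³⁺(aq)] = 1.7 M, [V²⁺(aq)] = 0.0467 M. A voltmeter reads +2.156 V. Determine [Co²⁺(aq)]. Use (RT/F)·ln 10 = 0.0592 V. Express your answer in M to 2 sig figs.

The Co³⁺/Co²⁺ couple has the larger reduction potential, so it is the cathode: E°cell = +1.83 − (−0.26) = +2.09 V and n = 1.
From the Nernst equation, log Q = n(E° − E)/0.0592 = 1·(+2.09 − (+2.156))/0.0592 = −1.115.
For Co³⁺(aq) + V²⁺(aq) → Co²⁺(aq) + V³⁺(aq), the reaction quotient is Q = ([Co²⁺(aq)]·[V³⁺(aq)]) / ([Co³⁺(aq)]·[V²⁺(aq)]).
Substituting the known concentrations and solving, log [Co²⁺(aq)] = −2.028 and [Co²⁺(aq)] = 0.0094 M.

0.0094 M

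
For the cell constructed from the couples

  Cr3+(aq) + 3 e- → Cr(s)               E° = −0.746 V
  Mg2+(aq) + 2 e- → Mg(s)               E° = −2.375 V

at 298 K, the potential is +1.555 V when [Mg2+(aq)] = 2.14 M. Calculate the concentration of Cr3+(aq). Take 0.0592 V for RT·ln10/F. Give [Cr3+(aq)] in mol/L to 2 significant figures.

With Cr³⁺/Cr at the cathode and Mg²⁺/Mg at the anode, E°cell = −0.746 − (−2.375) = +1.629 V (n = 6).
Rearranging E = E° − (0.0592/n)·log Q gives log Q = 6(+1.629 − (+1.555))/0.0592 = 7.500.
Balancing electrons gives 2 Cr3+(aq) + 3 Mg(s) → 2 Cr(s) + 3 Mg2+(aq); thus Q = [Mg2+(aq)]^3 / [Cr3+(aq)]^2.
Isolating [Cr3+(aq)] in Q = 10^{7.500} yields log [Cr3+(aq)] = −3.254, i.e. 0.00056 M.

0.00056 M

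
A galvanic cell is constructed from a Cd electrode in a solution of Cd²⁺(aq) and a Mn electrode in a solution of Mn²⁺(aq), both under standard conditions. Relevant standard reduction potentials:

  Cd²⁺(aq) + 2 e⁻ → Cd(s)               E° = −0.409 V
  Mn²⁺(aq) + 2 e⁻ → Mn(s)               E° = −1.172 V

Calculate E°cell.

+0.763 V

Of the two couples in this cell, the one with the more positive reduction potential is reduced at the cathode: here that is Cd²⁺/Cd (−0.409 V); Mn²⁺/Mn (−1.172 V) is the anode.
E°cell = E°(cathode) − E°(anode) = −0.409 − (−1.172) = +0.763 V.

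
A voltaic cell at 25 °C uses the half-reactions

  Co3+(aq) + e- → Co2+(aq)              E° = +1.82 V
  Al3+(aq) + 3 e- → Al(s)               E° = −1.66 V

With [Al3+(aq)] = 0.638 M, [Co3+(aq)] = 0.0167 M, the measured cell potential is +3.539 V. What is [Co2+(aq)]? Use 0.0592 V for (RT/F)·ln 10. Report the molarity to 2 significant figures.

With Co³⁺/Co²⁺ at the cathode and Al³⁺/Al at the anode, E°cell = +1.82 − (−1.66) = +3.48 V (n = 3).
Rearranging E = E° − (0.0592/n)·log Q gives log Q = 3(+3.48 − (+3.539))/0.0592 = −2.990.
For 3 Co3+(aq) + Al(s) → 3 Co2+(aq) + Al3+(aq), the reaction quotient is Q = ([Co2+(aq)]^3·[Al3+(aq)]) / [Co3+(aq)]^3.
Solving for the unknown gives log [Co2+(aq)] = −2.709, so [Co2+(aq)] ≈ 0.0020 M.

0.0020 M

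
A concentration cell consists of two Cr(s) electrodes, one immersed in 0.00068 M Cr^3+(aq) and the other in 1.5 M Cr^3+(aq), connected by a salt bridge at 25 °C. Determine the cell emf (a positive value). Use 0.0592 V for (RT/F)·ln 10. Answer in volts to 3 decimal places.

For a concentration cell E°cell = 0, since both electrodes use the same couple.
The compartment with the higher Cr^3+(aq) concentration (1.5 M) acts as the cathode; ions are reduced there and produced at the dilute (0.00068 M) anode.
With n = 3, Ecell = −(0.0592/3)·log([dilute]/[conc]) = −(0.0592/3)·log(0.00068/1.5) = +0.066 V.

0.066 V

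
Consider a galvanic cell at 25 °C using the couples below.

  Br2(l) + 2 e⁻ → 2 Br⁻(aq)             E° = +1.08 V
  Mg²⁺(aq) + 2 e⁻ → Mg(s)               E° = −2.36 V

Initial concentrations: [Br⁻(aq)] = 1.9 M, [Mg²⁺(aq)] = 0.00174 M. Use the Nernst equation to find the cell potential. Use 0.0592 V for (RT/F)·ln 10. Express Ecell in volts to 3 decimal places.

+3.505 V

Br₂/Br⁻ is reduced (cathode, E° = +1.08 V) and Mg²⁺/Mg is oxidized (anode).
The standard potential is +1.08 − (−2.36) = +3.44 V and the balanced reaction transfers n = 2 electrons.
The balanced reaction is Br2(l) + Mg(s) → 2 Br⁻(aq) + Mg²⁺(aq), so Q = [Br⁻(aq)]^2·[Mg²⁺(aq)] = 0.00628 and log Q = −2.202.
Applying E = E° − (RT ln10/nF)·log Q gives +3.44 − (0.0592/2)(−2.202) = +3.505 V.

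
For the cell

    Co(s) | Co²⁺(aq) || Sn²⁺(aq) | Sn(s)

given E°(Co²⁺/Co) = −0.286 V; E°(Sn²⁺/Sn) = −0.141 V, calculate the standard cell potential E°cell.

+0.145 V

By convention the left-hand electrode in cell notation is the anode (oxidation) and the right-hand electrode is the cathode (reduction).
E°cell = E°(right) − E°(left) = −0.141 − (−0.286) = +0.145 V.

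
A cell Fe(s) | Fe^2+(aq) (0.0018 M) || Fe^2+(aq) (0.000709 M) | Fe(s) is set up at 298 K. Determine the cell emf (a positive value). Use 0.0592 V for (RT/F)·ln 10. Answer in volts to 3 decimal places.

For a concentration cell E°cell = 0, since both electrodes use the same couple.
The compartment with the higher Fe^2+(aq) concentration (0.0018 M) acts as the cathode; ions are reduced there and produced at the dilute (0.000709 M) anode.
With n = 2, Ecell = −(0.0592/2)·log([dilute]/[conc]) = −(0.0592/2)·log(0.000709/0.0018) = +0.012 V.

0.012 V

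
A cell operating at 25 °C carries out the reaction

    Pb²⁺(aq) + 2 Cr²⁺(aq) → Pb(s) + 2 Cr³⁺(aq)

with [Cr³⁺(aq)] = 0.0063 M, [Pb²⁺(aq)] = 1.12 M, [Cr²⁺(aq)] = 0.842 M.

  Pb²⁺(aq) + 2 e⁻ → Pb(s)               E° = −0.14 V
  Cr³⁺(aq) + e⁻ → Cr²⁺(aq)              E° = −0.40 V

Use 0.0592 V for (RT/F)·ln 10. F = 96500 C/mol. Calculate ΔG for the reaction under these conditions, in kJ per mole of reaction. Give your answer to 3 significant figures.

−74.7 kJ/mol

With Pb²⁺/Pb reduced at the cathode, E°cell = −0.14 − (−0.40) = +0.26 V and n = 2.
Q = [Cr³⁺(aq)]^2 / ([Pb²⁺(aq)]·[Cr²⁺(aq)]^2) = 5×10^−5, so log Q = −4.301 and E = +0.26 − (0.0592/2)(−4.301) = +0.3873 V.
Finally ΔG = −nFE = −(2)(96500 C/mol)(+0.3873 V) = −74.7 kJ/mol.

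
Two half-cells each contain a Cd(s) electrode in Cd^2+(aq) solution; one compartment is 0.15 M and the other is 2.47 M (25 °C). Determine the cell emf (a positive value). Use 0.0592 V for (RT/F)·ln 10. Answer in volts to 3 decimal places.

0.036 V

For a concentration cell E°cell = 0, since both electrodes use the same couple.
The compartment with the higher Cd^2+(aq) concentration (2.47 M) acts as the cathode; ions are reduced there and produced at the dilute (0.15 M) anode.
With n = 2, Ecell = −(0.0592/2)·log([dilute]/[conc]) = −(0.0592/2)·log(0.15/2.47) = +0.036 V.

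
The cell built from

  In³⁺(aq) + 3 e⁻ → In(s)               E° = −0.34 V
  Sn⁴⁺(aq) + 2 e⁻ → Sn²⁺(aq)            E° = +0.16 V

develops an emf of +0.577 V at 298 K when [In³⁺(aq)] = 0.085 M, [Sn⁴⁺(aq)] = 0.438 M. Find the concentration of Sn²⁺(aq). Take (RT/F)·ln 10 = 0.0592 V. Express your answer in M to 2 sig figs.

With Sn⁴⁺/Sn²⁺ at the cathode and In³⁺/In at the anode, E°cell = +0.16 − (−0.34) = +0.50 V (n = 6).
From the Nernst equation, log Q = n(E° − E)/0.0592 = 6·(+0.50 − (+0.577))/0.0592 = −7.804.
Balancing electrons gives 3 Sn⁴⁺(aq) + 2 In(s) → 3 Sn²⁺(aq) + 2 In³⁺(aq); thus Q = ([Sn²⁺(aq)]^3·[In³⁺(aq)]^2) / [Sn⁴⁺(aq)]^3.
Substituting the known concentrations and solving, log [Sn²⁺(aq)] = −2.246 and [Sn²⁺(aq)] = 0.0057 M.

0.0057 M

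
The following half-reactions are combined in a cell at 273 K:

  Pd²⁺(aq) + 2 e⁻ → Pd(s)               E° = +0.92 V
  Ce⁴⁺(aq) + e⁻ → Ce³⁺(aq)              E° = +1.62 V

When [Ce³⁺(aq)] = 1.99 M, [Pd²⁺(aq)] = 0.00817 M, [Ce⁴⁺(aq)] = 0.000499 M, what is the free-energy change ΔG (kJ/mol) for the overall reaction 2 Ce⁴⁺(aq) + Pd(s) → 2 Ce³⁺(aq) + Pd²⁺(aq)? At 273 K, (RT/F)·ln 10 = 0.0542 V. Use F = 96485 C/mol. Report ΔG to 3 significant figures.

−108 kJ/mol

E°cell = +1.62 − (+0.92) = +0.70 V; the balanced reaction transfers n = 2 electrons.
Here Q = ([Ce³⁺(aq)]^2·[Pd²⁺(aq)]) / [Ce⁴⁺(aq)]^2 = 1.3×10^5 (log Q = 5.114), giving E = +0.70 − (0.0542/2)·(5.114) = +0.5614 V.
ΔG = −nFE = −(2)(96485)(+0.5614) J/mol = −108 kJ/mol.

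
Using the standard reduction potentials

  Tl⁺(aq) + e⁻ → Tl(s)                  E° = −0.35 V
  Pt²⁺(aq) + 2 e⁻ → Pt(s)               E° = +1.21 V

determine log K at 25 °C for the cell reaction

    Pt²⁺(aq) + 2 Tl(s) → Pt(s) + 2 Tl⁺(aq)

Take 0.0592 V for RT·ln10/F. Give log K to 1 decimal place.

log K = 52.7

The Pt²⁺/Pt couple is reduced (cathode); E°cell = +1.21 − (−0.35) = +1.56 V with n = 2.
At equilibrium E = 0, so log K = nE°cell / 0.0592 = (2)(+1.56) / 0.0592 = 52.7.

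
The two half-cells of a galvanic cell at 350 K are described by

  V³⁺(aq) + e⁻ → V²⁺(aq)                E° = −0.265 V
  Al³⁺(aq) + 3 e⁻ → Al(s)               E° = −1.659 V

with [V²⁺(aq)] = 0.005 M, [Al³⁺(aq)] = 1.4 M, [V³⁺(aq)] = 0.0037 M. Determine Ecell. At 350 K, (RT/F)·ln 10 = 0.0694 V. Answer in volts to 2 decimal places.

V³⁺/V²⁺ is reduced (cathode, E° = −0.265 V) and Al³⁺/Al is oxidized (anode).
E°cell = −0.265 − (−1.659) = +1.394 V, with n = 3 electrons transferred.
For the overall reaction 3 V³⁺(aq) + Al(s) → 3 V²⁺(aq) + Al³⁺(aq), Q = ([V²⁺(aq)]^3·[Al³⁺(aq)]) / [V³⁺(aq)]^3 = 3.45, giving log Q = 0.538.
E = E° − (0.0694/n)·log Q = +1.394 − (0.0694/3)(0.538) = +1.38 V.

+1.38 V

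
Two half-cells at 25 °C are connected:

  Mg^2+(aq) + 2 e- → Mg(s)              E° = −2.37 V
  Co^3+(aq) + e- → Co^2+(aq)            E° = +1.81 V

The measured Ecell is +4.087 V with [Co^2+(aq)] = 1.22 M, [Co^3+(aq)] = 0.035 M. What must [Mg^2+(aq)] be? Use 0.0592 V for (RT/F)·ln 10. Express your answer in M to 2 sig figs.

The Co³⁺/Co²⁺ couple has the larger reduction potential, so it is the cathode: E°cell = +1.81 − (−2.37) = +4.18 V and n = 2.
Rearranging E = E° − (0.0592/n)·log Q gives log Q = 2(+4.18 − (+4.087))/0.0592 = 3.142.
The balanced reaction is 2 Co^3+(aq) + Mg(s) → 2 Co^2+(aq) + Mg^2+(aq), so Q = ([Co^2+(aq)]^2·[Mg^2+(aq)]) / [Co^3+(aq)]^2.
Isolating [Mg^2+(aq)] in Q = 10^{3.142} yields log [Mg^2+(aq)] = 0.057, i.e. 1.1 M.

1.1 M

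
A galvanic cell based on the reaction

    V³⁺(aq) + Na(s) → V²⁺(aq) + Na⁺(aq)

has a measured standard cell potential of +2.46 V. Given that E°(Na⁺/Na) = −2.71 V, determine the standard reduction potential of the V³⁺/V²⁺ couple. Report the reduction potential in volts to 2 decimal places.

In the reaction as written the V³⁺/V²⁺ couple is reduced (cathode) and Na⁺/Na is oxidized (anode), so E°cell = E°(V³⁺/V²⁺) − E°(Na⁺/Na).
E°(V³⁺/V²⁺) = E°cell + E°(anode) = +2.46 + (−2.71) = −0.25 V.

−0.25 V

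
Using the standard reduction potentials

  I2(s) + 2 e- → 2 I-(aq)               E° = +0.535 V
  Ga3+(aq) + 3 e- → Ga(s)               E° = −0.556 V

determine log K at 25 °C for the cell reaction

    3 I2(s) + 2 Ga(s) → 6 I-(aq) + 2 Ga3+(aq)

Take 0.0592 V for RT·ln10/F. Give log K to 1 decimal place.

log K = 110.6

The I₂/I⁻ couple is reduced (cathode); E°cell = +0.535 − (−0.556) = +1.091 V with n = 6.
At equilibrium E = 0, so log K = nE°cell / 0.0592 = (6)(+1.091) / 0.0592 = 110.6.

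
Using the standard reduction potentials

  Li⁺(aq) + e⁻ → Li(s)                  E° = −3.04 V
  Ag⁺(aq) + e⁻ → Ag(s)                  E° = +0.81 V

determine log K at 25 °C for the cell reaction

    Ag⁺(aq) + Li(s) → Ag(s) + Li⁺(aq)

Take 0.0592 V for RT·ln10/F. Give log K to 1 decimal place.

log K = 65.0

The Ag⁺/Ag couple is reduced (cathode); E°cell = +0.81 − (−3.04) = +3.85 V with n = 1.
At equilibrium E = 0, so log K = nE°cell / 0.0592 = (1)(+3.85) / 0.0592 = 65.0.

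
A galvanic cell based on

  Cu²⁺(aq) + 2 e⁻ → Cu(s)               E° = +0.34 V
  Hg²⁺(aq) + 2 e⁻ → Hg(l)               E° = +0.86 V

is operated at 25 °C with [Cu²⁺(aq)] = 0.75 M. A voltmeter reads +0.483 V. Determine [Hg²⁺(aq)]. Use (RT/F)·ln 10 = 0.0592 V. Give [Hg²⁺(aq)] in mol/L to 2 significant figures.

0.042 M

Hg²⁺/Hg is the cathode (higher E°); E°cell = +0.86 − (+0.34) = +0.52 V with n = 2.
Rearranging E = E° − (0.0592/n)·log Q gives log Q = 2(+0.52 − (+0.483))/0.0592 = 1.250.
For Hg²⁺(aq) + Cu(s) → Hg(l) + Cu²⁺(aq), the reaction quotient is Q = [Cu²⁺(aq)] / [Hg²⁺(aq)].
Substituting the known concentrations and solving, log [Hg²⁺(aq)] = −1.375 and [Hg²⁺(aq)] = 0.042 M.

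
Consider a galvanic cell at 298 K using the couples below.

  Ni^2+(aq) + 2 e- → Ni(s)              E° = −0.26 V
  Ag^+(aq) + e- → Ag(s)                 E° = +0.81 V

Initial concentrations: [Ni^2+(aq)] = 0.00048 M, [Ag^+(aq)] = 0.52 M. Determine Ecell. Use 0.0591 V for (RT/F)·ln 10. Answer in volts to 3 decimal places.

+1.151 V

Ag⁺/Ag is reduced (cathode, E° = +0.81 V) and Ni²⁺/Ni is oxidized (anode).
E°cell = E°cat − E°an = +0.81 − (−0.26) = +1.07 V; n = 2.
Balancing gives 2 Ag^+(aq) + Ni(s) → 2 Ag(s) + Ni^2+(aq); hence Q = [Ni^2+(aq)] / [Ag^+(aq)]^2 = 0.00178 (log Q = −2.751).
Applying E = E° − (RT ln10/nF)·log Q gives +1.07 − (0.0591/2)(−2.751) = +1.151 V.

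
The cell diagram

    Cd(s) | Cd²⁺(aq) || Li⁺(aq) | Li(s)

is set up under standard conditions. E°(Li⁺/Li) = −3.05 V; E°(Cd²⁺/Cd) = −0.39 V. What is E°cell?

−2.66 V

By convention the left-hand electrode in cell notation is the anode (oxidation) and the right-hand electrode is the cathode (reduction).
E°cell = E°(right) − E°(left) = −3.05 − (−0.39) = −2.66 V.
The negative sign shows that, as written, the cell would require an external voltage to drive the reaction.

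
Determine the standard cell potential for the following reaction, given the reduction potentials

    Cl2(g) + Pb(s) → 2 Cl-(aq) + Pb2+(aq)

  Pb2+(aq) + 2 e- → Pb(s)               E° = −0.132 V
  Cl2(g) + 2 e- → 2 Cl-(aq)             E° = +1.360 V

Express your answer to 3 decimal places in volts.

Cl2(g) gains electrons, so the Cl₂/Cl⁻ couple is the cathode; the Pb²⁺/Pb couple is the anode.
E°cell = E°(cathode) − E°(anode) = +1.360 − (−0.132) = +1.492 V.
The positive value indicates the reaction is spontaneous as written.

+1.492 V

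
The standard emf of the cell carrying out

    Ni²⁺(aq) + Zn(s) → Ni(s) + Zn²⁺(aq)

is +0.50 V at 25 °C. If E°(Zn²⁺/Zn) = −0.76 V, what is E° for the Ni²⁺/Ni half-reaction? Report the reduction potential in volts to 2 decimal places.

−0.26 V

In the reaction as written the Ni²⁺/Ni couple is reduced (cathode) and Zn²⁺/Zn is oxidized (anode), so E°cell = E°(Ni²⁺/Ni) − E°(Zn²⁺/Zn).
E°(Ni²⁺/Ni) = E°cell + E°(anode) = +0.50 + (−0.76) = −0.26 V.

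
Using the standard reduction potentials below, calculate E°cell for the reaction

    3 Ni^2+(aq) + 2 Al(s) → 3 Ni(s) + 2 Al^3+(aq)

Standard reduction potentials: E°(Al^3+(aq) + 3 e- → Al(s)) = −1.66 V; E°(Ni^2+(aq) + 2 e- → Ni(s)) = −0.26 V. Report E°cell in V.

+1.40 V

In the reaction as written, Ni^2+(aq) is reduced (cathode) and Al^3+(aq) is produced by oxidation at the anode.
E°cell = E°(cathode) − E°(anode) = −0.26 − (−1.66) = +1.40 V.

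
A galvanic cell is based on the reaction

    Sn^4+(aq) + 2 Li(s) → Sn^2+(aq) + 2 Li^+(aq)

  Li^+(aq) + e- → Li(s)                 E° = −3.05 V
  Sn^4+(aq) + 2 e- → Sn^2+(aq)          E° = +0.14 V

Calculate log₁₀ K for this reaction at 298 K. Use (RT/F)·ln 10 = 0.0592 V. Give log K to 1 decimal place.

log K = 107.8

The Sn⁴⁺/Sn²⁺ couple is reduced (cathode); E°cell = +0.14 − (−3.05) = +3.19 V with n = 2.
At equilibrium E = 0, so log K = nE°cell / 0.0592 = (2)(+3.19) / 0.0592 = 107.8.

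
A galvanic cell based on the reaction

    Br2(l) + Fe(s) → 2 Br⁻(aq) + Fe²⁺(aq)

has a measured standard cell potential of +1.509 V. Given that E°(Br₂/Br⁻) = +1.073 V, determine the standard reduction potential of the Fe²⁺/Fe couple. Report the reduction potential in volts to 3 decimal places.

In the reaction as written the Br₂/Br⁻ couple is reduced (cathode) and Fe²⁺/Fe is oxidized (anode), so E°cell = E°(Br₂/Br⁻) − E°(Fe²⁺/Fe).
E°(Fe²⁺/Fe) = E°(cathode) − E°cell = +1.073 − (+1.509) = −0.436 V.

−0.436 V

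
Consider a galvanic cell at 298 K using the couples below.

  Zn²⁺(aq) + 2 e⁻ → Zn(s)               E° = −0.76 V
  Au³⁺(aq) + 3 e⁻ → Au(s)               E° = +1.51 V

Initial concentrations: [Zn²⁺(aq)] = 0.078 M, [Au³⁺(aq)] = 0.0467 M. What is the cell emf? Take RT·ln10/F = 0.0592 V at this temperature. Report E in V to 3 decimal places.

Au³⁺/Au is reduced (cathode, E° = +1.51 V) and Zn²⁺/Zn is oxidized (anode).
E°cell = +1.51 − (−0.76) = +2.27 V, with n = 6 electrons transferred.
For the overall reaction 2 Au³⁺(aq) + 3 Zn(s) → 2 Au(s) + 3 Zn²⁺(aq), Q = [Zn²⁺(aq)]^3 / [Au³⁺(aq)]^2 = 0.218, giving log Q = −0.662.
E = E° − (0.0592/n)·log Q = +2.27 − (0.0592/6)(−0.662) = +2.277 V.

+2.277 V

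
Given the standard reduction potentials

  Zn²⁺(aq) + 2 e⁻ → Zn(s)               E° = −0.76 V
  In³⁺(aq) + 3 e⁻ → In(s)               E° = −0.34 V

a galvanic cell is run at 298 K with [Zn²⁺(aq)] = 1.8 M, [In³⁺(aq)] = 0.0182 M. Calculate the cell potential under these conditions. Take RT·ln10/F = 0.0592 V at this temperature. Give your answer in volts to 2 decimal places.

+0.38 V

In³⁺/In is reduced (cathode, E° = −0.34 V) and Zn²⁺/Zn is oxidized (anode).
The standard potential is −0.34 − (−0.76) = +0.42 V and the balanced reaction transfers n = 6 electrons.
For the overall reaction 2 In³⁺(aq) + 3 Zn(s) → 2 In(s) + 3 Zn²⁺(aq), Q = [Zn²⁺(aq)]^3 / [In³⁺(aq)]^2 = 1.76×10^4, giving log Q = 4.246.
By the Nernst equation, E = +0.42 − (0.0592/6)·(4.246) = +0.38 V.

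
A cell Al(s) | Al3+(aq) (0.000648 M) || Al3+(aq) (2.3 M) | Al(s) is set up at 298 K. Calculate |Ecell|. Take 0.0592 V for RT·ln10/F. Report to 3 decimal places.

For a concentration cell E°cell = 0, since both electrodes use the same couple.
The compartment with the higher Al3+(aq) concentration (2.3 M) acts as the cathode; ions are reduced there and produced at the dilute (0.000648 M) anode.
With n = 3, Ecell = −(0.0592/3)·log([dilute]/[conc]) = −(0.0592/3)·log(0.000648/2.3) = +0.070 V.

0.070 V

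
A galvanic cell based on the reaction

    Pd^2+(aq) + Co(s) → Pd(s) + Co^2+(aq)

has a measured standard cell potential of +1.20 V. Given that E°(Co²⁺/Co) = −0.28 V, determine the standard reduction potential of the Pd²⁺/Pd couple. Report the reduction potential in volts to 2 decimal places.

+0.92 V

In the reaction as written the Pd²⁺/Pd couple is reduced (cathode) and Co²⁺/Co is oxidized (anode), so E°cell = E°(Pd²⁺/Pd) − E°(Co²⁺/Co).
E°(Pd²⁺/Pd) = E°cell + E°(anode) = +1.20 + (−0.28) = +0.92 V.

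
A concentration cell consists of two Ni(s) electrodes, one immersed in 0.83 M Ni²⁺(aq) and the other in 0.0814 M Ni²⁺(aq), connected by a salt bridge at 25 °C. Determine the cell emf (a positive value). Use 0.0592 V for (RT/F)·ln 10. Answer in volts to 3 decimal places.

For a concentration cell E°cell = 0, since both electrodes use the same couple.
The compartment with the higher Ni²⁺(aq) concentration (0.83 M) acts as the cathode; ions are reduced there and produced at the dilute (0.0814 M) anode.
With n = 2, Ecell = −(0.0592/2)·log([dilute]/[conc]) = −(0.0592/2)·log(0.0814/0.83) = +0.030 V.

0.030 V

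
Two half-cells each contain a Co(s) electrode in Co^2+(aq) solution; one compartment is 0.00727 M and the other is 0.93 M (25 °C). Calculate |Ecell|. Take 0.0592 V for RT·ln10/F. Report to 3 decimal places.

For a concentration cell E°cell = 0, since both electrodes use the same couple.
The compartment with the higher Co^2+(aq) concentration (0.93 M) acts as the cathode; ions are reduced there and produced at the dilute (0.00727 M) anode.
With n = 2, Ecell = −(0.0592/2)·log([dilute]/[conc]) = −(0.0592/2)·log(0.00727/0.93) = +0.062 V.

0.062 V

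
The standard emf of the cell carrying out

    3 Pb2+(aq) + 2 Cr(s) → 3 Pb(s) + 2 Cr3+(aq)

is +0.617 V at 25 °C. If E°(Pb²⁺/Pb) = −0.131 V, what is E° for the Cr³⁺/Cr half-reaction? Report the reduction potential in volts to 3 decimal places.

In the reaction as written the Pb²⁺/Pb couple is reduced (cathode) and Cr³⁺/Cr is oxidized (anode), so E°cell = E°(Pb²⁺/Pb) − E°(Cr³⁺/Cr).
E°(Cr³⁺/Cr) = E°(cathode) − E°cell = −0.131 − (+0.617) = −0.748 V.

−0.748 V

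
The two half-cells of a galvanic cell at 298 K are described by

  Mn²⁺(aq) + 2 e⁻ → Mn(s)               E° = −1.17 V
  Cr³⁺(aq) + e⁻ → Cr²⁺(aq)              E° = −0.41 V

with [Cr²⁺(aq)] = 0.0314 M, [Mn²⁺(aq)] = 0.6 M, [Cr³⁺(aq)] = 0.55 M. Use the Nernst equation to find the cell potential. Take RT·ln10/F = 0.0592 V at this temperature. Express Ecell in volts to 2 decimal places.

+0.84 V

The Cr³⁺/Cr²⁺ couple has the more positive E°, so it is the cathode; Mn²⁺/Mn is the anode.
E°cell = −0.41 − (−1.17) = +0.76 V, with n = 2 electrons transferred.
For the overall reaction 2 Cr³⁺(aq) + Mn(s) → 2 Cr²⁺(aq) + Mn²⁺(aq), Q = ([Cr²⁺(aq)]^2·[Mn²⁺(aq)]) / [Cr³⁺(aq)]^2 = 0.00196, giving log Q = −2.709.
E = E° − (0.0592/n)·log Q = +0.76 − (0.0592/2)(−2.709) = +0.84 V.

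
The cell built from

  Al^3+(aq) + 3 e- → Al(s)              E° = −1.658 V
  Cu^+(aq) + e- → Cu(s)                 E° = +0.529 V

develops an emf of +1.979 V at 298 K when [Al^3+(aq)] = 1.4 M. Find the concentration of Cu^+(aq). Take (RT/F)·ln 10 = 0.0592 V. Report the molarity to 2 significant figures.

0.00034 M

With Cu⁺/Cu at the cathode and Al³⁺/Al at the anode, E°cell = +0.529 − (−1.658) = +2.187 V (n = 3).
From the Nernst equation, log Q = n(E° − E)/0.0592 = 3·(+2.187 − (+1.979))/0.0592 = 10.541.
Balancing electrons gives 3 Cu^+(aq) + Al(s) → 3 Cu(s) + Al^3+(aq); thus Q = [Al^3+(aq)] / [Cu^+(aq)]^3.
Substituting the known concentrations and solving, log [Cu^+(aq)] = −3.465 and [Cu^+(aq)] = 0.00034 M.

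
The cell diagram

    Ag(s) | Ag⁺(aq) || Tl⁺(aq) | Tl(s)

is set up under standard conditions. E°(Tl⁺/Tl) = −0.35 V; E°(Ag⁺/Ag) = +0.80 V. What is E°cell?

By convention the left-hand electrode in cell notation is the anode (oxidation) and the right-hand electrode is the cathode (reduction).
E°cell = E°(right) − E°(left) = −0.35 − (+0.80) = −1.15 V.
The negative sign shows that, as written, the cell would require an external voltage to drive the reaction.

−1.15 V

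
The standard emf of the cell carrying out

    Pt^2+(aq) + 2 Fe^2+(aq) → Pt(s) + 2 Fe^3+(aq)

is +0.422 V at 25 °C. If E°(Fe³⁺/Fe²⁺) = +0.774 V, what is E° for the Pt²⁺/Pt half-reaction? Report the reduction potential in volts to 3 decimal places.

+1.196 V

In the reaction as written the Pt²⁺/Pt couple is reduced (cathode) and Fe³⁺/Fe²⁺ is oxidized (anode), so E°cell = E°(Pt²⁺/Pt) − E°(Fe³⁺/Fe²⁺).
E°(Pt²⁺/Pt) = E°cell + E°(anode) = +0.422 + (+0.774) = +1.196 V.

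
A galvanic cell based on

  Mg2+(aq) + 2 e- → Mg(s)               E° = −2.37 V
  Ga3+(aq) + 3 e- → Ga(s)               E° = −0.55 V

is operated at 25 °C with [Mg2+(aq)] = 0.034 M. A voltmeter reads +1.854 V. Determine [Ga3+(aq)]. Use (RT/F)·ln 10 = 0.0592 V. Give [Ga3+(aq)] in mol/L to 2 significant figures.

The Ga³⁺/Ga couple has the larger reduction potential, so it is the cathode: E°cell = −0.55 − (−2.37) = +1.82 V and n = 6.
From the Nernst equation, log Q = n(E° − E)/0.0592 = 6·(+1.82 − (+1.854))/0.0592 = −3.446.
The balanced reaction is 2 Ga3+(aq) + 3 Mg(s) → 2 Ga(s) + 3 Mg2+(aq), so Q = [Mg2+(aq)]^3 / [Ga3+(aq)]^2.
Solving for the unknown gives log [Ga3+(aq)] = −0.480, so [Ga3+(aq)] ≈ 0.33 M.

0.33 M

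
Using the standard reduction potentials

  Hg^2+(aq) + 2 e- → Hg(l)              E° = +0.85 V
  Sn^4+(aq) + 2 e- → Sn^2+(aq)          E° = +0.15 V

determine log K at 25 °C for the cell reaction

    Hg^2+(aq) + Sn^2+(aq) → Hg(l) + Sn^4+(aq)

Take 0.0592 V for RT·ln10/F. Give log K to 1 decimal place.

log K = 23.6

The Hg²⁺/Hg couple is reduced (cathode); E°cell = +0.85 − (+0.15) = +0.70 V with n = 2.
At equilibrium E = 0, so log K = nE°cell / 0.0592 = (2)(+0.70) / 0.0592 = 23.6.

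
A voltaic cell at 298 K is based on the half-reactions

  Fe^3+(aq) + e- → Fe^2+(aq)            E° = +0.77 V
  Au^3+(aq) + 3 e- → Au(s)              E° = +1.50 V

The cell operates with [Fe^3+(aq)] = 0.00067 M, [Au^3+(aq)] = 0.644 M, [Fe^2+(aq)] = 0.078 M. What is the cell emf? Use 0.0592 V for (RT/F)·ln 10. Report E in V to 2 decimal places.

+0.85 V

Au³⁺/Au is reduced (cathode, E° = +1.50 V) and Fe³⁺/Fe²⁺ is oxidized (anode).
E°cell = +1.50 − (+0.77) = +0.73 V, with n = 3 electrons transferred.
For the overall reaction Au^3+(aq) + 3 Fe^2+(aq) → Au(s) + 3 Fe^3+(aq), Q = [Fe^3+(aq)]^3 / ([Au^3+(aq)]·[Fe^2+(aq)]^3) = 9.84×10^−7, giving log Q = −6.007.
By the Nernst equation, E = +0.73 − (0.0592/3)·(−6.007) = +0.85 V.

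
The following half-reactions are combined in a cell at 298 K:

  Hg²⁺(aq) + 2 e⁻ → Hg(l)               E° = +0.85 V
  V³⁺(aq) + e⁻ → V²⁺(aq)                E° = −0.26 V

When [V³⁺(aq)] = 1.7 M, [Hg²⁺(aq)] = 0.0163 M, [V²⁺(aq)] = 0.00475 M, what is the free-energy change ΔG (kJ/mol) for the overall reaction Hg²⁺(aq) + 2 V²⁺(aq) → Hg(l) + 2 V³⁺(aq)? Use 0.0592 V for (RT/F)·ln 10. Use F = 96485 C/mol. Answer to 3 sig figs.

E°cell = +0.85 − (−0.26) = +1.11 V; the balanced reaction transfers n = 2 electrons.
Here Q = [V³⁺(aq)]^2 / ([Hg²⁺(aq)]·[V²⁺(aq)]^2) = 7.86×10^6 (log Q = 6.895), giving E = +1.11 − (0.0592/2)·(6.895) = +0.9059 V.
Then ΔG = −nFE = −2 × 96485 × +0.9059 J/mol = −175 kJ/mol.

−175 kJ/mol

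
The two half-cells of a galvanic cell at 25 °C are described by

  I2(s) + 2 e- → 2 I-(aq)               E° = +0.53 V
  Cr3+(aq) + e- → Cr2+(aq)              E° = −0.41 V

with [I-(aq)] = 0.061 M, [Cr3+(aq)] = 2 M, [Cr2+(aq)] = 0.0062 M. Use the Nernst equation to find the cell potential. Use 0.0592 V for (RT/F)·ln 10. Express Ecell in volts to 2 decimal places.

I₂/I⁻ is reduced (cathode, E° = +0.53 V) and Cr³⁺/Cr²⁺ is oxidized (anode).
E°cell = +0.53 − (−0.41) = +0.94 V, with n = 2 electrons transferred.
For the overall reaction I2(s) + 2 Cr2+(aq) → 2 I-(aq) + 2 Cr3+(aq), Q = ([I-(aq)]^2·[Cr3+(aq)]^2) / [Cr2+(aq)]^2 = 387, giving log Q = 2.588.
Applying E = E° − (RT ln10/nF)·log Q gives +0.94 − (0.0592/2)(2.588) = +0.86 V.

+0.86 V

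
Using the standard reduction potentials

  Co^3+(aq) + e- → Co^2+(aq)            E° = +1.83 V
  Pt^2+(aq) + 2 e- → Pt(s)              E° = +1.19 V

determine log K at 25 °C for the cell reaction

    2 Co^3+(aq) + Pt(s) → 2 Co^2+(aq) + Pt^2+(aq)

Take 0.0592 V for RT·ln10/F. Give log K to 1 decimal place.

log K = 21.6

The Co³⁺/Co²⁺ couple is reduced (cathode); E°cell = +1.83 − (+1.19) = +0.64 V with n = 2.
At equilibrium E = 0, so log K = nE°cell / 0.0592 = (2)(+0.64) / 0.0592 = 21.6.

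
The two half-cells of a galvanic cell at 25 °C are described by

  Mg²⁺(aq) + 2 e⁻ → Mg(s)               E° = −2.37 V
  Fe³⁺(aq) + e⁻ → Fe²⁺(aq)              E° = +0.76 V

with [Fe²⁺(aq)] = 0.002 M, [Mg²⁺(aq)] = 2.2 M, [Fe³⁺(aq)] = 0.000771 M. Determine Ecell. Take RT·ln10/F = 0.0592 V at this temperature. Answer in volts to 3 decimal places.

The Fe³⁺/Fe²⁺ couple has the more positive E°, so it is the cathode; Mg²⁺/Mg is the anode.
E°cell = E°cat − E°an = +0.76 − (−2.37) = +3.13 V; n = 2.
For the overall reaction 2 Fe³⁺(aq) + Mg(s) → 2 Fe²⁺(aq) + Mg²⁺(aq), Q = ([Fe²⁺(aq)]^2·[Mg²⁺(aq)]) / [Fe³⁺(aq)]^2 = 14.8, giving log Q = 1.170.
By the Nernst equation, E = +3.13 − (0.0592/2)·(1.170) = +3.095 V.

+3.095 V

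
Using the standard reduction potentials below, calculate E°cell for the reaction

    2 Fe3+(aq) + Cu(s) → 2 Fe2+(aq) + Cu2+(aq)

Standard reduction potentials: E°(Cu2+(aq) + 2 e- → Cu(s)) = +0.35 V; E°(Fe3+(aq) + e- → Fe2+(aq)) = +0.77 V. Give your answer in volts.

+0.42 V

In the reaction as written, Fe3+(aq) is reduced (cathode) and Cu2+(aq) is produced by oxidation at the anode.
E°cell = E°(cathode) − E°(anode) = +0.77 − (+0.35) = +0.42 V.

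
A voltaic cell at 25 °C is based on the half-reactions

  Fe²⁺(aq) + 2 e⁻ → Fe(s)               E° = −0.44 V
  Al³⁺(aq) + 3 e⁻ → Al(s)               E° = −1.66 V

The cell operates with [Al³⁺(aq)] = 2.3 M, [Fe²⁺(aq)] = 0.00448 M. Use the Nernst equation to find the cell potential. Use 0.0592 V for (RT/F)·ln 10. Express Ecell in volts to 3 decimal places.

+1.143 V

The Fe²⁺/Fe couple has the more positive E°, so it is the cathode; Al³⁺/Al is the anode.
The standard potential is −0.44 − (−1.66) = +1.22 V and the balanced reaction transfers n = 6 electrons.
For the overall reaction 3 Fe²⁺(aq) + 2 Al(s) → 3 Fe(s) + 2 Al³⁺(aq), Q = [Al³⁺(aq)]^2 / [Fe²⁺(aq)]^3 = 5.88×10^7, giving log Q = 7.770.
E = E° − (0.0592/n)·log Q = +1.22 − (0.0592/6)(7.770) = +1.143 V.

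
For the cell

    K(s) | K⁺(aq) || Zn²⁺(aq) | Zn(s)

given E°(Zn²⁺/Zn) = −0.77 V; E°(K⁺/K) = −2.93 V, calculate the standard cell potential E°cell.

By convention the left-hand electrode in cell notation is the anode (oxidation) and the right-hand electrode is the cathode (reduction).
E°cell = E°(right) − E°(left) = −0.77 − (−2.93) = +2.16 V.

+2.16 V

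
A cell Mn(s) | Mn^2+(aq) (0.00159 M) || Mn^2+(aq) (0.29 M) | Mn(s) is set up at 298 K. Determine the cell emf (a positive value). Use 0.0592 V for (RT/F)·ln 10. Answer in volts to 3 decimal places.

For a concentration cell E°cell = 0, since both electrodes use the same couple.
The compartment with the higher Mn^2+(aq) concentration (0.29 M) acts as the cathode; ions are reduced there and produced at the dilute (0.00159 M) anode.
With n = 2, Ecell = −(0.0592/2)·log([dilute]/[conc]) = −(0.0592/2)·log(0.00159/0.29) = +0.067 V.

0.067 V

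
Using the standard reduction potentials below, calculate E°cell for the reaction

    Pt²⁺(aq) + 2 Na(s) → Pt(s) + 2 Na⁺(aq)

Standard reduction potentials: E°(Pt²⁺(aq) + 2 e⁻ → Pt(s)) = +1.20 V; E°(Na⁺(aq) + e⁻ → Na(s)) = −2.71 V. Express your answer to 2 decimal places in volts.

In the reaction as written, Pt²⁺(aq) is reduced (cathode) and Na⁺(aq) is produced by oxidation at the anode.
E°cell = E°(cathode) − E°(anode) = +1.20 − (−2.71) = +3.91 V.
The positive value indicates the reaction is spontaneous as written.

+3.91 V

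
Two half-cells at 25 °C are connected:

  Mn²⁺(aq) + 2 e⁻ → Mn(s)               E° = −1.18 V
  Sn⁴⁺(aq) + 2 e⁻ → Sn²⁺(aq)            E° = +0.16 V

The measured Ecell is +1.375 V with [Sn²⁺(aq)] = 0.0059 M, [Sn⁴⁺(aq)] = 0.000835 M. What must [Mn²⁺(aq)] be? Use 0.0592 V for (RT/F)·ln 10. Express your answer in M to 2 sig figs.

The Sn⁴⁺/Sn²⁺ couple has the larger reduction potential, so it is the cathode: E°cell = +0.16 − (−1.18) = +1.34 V and n = 2.
Rearranging E = E° − (0.0592/n)·log Q gives log Q = 2(+1.34 − (+1.375))/0.0592 = −1.182.
The balanced reaction is Sn⁴⁺(aq) + Mn(s) → Sn²⁺(aq) + Mn²⁺(aq), so Q = ([Sn²⁺(aq)]·[Mn²⁺(aq)]) / [Sn⁴⁺(aq)].
Isolating [Mn²⁺(aq)] in Q = 10^{−1.182} yields log [Mn²⁺(aq)] = −2.031, i.e. 0.0093 M.

0.0093 M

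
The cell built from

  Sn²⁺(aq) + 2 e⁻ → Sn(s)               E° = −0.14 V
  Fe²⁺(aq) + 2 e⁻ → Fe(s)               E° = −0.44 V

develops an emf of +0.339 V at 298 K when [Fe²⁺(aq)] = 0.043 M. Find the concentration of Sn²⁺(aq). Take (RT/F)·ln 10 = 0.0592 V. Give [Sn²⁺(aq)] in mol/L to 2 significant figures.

Sn²⁺/Sn is the cathode (higher E°); E°cell = −0.14 − (−0.44) = +0.30 V with n = 2.
From the Nernst equation, log Q = n(E° − E)/0.0592 = 2·(+0.30 − (+0.339))/0.0592 = −1.318.
For Sn²⁺(aq) + Fe(s) → Sn(s) + Fe²⁺(aq), the reaction quotient is Q = [Fe²⁺(aq)] / [Sn²⁺(aq)].
Isolating [Sn²⁺(aq)] in Q = 10^{−1.318} yields log [Sn²⁺(aq)] = −0.049, i.e. 0.89 M.

0.89 M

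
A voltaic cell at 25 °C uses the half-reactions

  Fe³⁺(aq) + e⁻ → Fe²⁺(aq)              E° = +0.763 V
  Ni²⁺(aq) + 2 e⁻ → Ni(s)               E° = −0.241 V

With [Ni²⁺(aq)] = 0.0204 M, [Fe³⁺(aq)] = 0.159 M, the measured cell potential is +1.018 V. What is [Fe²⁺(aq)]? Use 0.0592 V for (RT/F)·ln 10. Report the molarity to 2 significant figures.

0.65 M

The Fe³⁺/Fe²⁺ couple has the larger reduction potential, so it is the cathode: E°cell = +0.763 − (−0.241) = +1.004 V and n = 2.
From the Nernst equation, log Q = n(E° − E)/0.0592 = 2·(+1.004 − (+1.018))/0.0592 = −0.473.
The balanced reaction is 2 Fe³⁺(aq) + Ni(s) → 2 Fe²⁺(aq) + Ni²⁺(aq), so Q = ([Fe²⁺(aq)]^2·[Ni²⁺(aq)]) / [Fe³⁺(aq)]^2.
Isolating [Fe²⁺(aq)] in Q = 10^{−0.473} yields log [Fe²⁺(aq)] = −0.190, i.e. 0.65 M.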